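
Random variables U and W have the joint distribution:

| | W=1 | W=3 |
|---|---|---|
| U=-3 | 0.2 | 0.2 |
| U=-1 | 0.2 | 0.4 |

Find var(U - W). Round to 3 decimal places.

E[U] = -1.8,  E[W] = 2.2,  E[UW] = -3.8
var(U) = 4.2 − (-1.8)² = 0.96;  var(W) = 5.8 − (2.2)² = 0.96
Cov(U,W) = -3.8 − (-1.8)(2.2) = 0.16
var(U - W) = (1)²·0.96 + (-1)²·0.96 + 2·(1)·(-1)·0.16 = 1.6

1.600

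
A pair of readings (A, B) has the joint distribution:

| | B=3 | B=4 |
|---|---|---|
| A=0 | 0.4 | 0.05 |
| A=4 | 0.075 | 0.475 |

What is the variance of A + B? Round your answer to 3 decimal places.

5.699

E[A] = 2.2,  E[B] = 3.525,  E[AB] = 8.5
var(A) = 8.8 − (2.2)² = 3.96;  var(B) = 12.675 − (3.525)² = 0.249375
Cov(A,B) = 8.5 − (2.2)(3.525) = 0.745
var(A + B) = (1)²·3.96 + (1)²·0.249375 + 2·(1)·(1)·0.745 = 5.699375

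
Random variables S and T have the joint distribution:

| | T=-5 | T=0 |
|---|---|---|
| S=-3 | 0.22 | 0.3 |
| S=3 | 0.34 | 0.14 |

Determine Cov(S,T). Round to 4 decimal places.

E[S] = -0.12,  E[T] = -2.8
E[ST] = -1.8
Cov(S,T) = E[ST] − E[S]E[T] = -1.8 − (-0.12)(-2.8) = -2.136

-2.1360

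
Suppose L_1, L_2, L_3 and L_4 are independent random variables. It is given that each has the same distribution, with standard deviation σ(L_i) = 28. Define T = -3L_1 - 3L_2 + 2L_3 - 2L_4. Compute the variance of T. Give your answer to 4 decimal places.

20384.0000

Var(L_i) = (28)² = 784
By independence, Var(T) = (-3)²Var(L_1) + (-3)²Var(L_2) + (2)²Var(L_3) + (-2)²Var(L_4)
= (-3)²·784 + (-3)²·784 + (2)²·784 + (-2)²·784 = 20384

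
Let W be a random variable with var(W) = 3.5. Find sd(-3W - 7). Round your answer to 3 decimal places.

var(-3W - 7) = (-3)²·3.5 = 31.5
sd(-3W - 7) = √31.5 ≈ 5.612

5.612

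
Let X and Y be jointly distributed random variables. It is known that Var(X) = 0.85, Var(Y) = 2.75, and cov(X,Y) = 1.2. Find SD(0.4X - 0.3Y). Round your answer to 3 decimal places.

0.309

Var(0.4X - 0.3Y) = (0.4)²·Var(X) + (-0.3)²·Var(Y) + 2·(0.4)·(-0.3)·cov(X,Y)
= 0.16·0.85 + 0.09·2.75 + -0.24·1.2 = 0.0955
SD(0.4X - 0.3Y) = √0.0955 ≈ 0.309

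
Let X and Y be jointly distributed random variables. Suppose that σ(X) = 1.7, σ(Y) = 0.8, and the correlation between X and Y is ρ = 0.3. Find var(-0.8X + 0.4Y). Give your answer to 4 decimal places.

var(X) = (1.7)² = 2.89;  var(Y) = (0.8)² = 0.64
Cov(X,Y) = ρ·σ(X)·σ(Y) = 0.3·1.7·0.8 = 0.408
var(-0.8X + 0.4Y) = (-0.8)²·var(X) + (0.4)²·var(Y) + 2·(-0.8)·(0.4)·Cov(X,Y)
= 0.64·2.89 + 0.16·0.64 + -0.64·0.408 = 1.69088

1.6909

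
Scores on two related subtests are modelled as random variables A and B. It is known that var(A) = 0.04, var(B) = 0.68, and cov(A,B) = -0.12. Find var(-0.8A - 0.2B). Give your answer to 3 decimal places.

var(-0.8A - 0.2B) = (-0.8)²·var(A) + (-0.2)²·var(B) + 2·(-0.8)·(-0.2)·cov(A,B)
= 0.64·0.04 + 0.04·0.68 + 0.32·-0.12 = 0.0144

0.014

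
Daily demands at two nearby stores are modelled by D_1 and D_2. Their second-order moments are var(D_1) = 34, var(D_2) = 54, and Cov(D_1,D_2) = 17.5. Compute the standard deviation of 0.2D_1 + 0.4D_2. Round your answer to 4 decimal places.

var(0.2D_1 + 0.4D_2) = (0.2)²·var(D_1) + (0.4)²·var(D_2) + 2·(0.2)·(0.4)·Cov(D_1,D_2)
= 0.04·34 + 0.16·54 + 0.16·17.5 = 12.8
σ(0.2D_1 + 0.4D_2) = √12.8 ≈ 3.5777

3.5777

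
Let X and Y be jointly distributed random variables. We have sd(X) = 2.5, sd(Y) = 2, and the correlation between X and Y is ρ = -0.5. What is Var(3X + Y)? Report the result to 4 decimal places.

Var(X) = (2.5)² = 6.25;  Var(Y) = (2)² = 4
cov(X,Y) = ρ·sd(X)·sd(Y) = -0.5·2.5·2 = -2.5
Var(3X + Y) = (3)²·Var(X) + (1)²·Var(Y) + 2·(3)·(1)·cov(X,Y)
= 9·6.25 + 1·4 + 6·-2.5 = 45.25

45.2500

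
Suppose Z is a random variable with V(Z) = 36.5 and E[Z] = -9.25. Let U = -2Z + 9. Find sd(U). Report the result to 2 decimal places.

V(-2Z + 9) = (-2)²·36.5 = 146
sd(U) = √146 ≈ 12.08

12.08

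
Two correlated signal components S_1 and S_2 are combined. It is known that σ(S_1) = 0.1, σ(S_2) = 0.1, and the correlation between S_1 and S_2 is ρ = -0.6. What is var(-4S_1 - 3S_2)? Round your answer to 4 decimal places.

0.1060

var(S_1) = (0.1)² = 0.01;  var(S_2) = (0.1)² = 0.01
cov(S_1,S_2) = ρ·σ(S_1)·σ(S_2) = -0.6·0.1·0.1 = -0.006
var(-4S_1 - 3S_2) = (-4)²·var(S_1) + (-3)²·var(S_2) + 2·(-4)·(-3)·cov(S_1,S_2)
= 16·0.01 + 9·0.01 + 24·-0.006 = 0.106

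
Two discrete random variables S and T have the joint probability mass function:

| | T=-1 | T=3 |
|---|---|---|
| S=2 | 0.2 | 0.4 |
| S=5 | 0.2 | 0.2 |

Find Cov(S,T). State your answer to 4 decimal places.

E[S] = 3.2,  E[T] = 1.4
E[ST] = 4
Cov(S,T) = E[ST] − E[S]E[T] = 4 − (3.2)(1.4) = -0.48

-0.4800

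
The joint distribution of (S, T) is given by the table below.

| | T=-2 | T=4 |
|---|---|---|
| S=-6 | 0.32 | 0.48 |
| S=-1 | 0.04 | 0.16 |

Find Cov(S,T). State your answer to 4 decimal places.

E[S] = -5,  E[T] = 1.84
E[ST] = -8.24
Cov(S,T) = E[ST] − E[S]E[T] = -8.24 − (-5)(1.84) = 0.96

0.9600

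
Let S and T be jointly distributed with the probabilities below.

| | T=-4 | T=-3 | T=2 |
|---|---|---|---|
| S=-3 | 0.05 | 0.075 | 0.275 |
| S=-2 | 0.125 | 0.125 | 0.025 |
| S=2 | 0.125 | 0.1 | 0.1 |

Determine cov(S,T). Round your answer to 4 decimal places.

-1.3550

E[S] = -1.1,  E[T] = -1.3
E[ST] = 0.075
cov(S,T) = E[ST] − E[S]E[T] = 0.075 − (-1.1)(-1.3) = -1.355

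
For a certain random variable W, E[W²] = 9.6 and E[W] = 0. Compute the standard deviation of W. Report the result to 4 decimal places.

3.0984

var(W) = 9.6 − (0)² = 9.6
SD(W) = √9.6 ≈ 3.0984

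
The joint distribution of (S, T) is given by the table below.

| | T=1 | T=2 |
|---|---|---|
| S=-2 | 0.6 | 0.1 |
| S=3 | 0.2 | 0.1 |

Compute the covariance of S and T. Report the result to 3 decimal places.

0.200

E[S] = -0.5,  E[T] = 1.2
E[ST] = -0.4
Cov(S,T) = E[ST] − E[S]E[T] = -0.4 − (-0.5)(1.2) = 0.2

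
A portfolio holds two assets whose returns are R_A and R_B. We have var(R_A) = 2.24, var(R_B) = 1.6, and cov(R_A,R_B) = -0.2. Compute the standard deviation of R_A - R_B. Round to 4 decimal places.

var(R_A - R_B) = (1)²·var(R_A) + (-1)²·var(R_B) + 2·(1)·(-1)·cov(R_A,R_B)
= 1·2.24 + 1·1.6 + -2·-0.2 = 4.24
σ(R_A - R_B) = √4.24 ≈ 2.0591

2.0591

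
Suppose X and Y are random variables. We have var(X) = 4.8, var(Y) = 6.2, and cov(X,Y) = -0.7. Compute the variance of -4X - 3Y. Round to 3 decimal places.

var(-4X - 3Y) = (-4)²·var(X) + (-3)²·var(Y) + 2·(-4)·(-3)·cov(X,Y)
= 16·4.8 + 9·6.2 + 24·-0.7 = 115.8

115.800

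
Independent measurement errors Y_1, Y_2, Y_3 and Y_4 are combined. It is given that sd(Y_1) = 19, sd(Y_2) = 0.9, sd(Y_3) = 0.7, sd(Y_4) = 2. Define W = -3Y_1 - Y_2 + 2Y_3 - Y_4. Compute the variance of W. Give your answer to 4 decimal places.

var(Y_1) = 361, var(Y_2) = 0.81, var(Y_3) = 0.49, var(Y_4) = 4
By independence, var(W) = (-3)²var(Y_1) + (-1)²var(Y_2) + (2)²var(Y_3) + (-1)²var(Y_4)
= (-3)²·361 + (-1)²·0.81 + (2)²·0.49 + (-1)²·4 = 3255.77

3255.7700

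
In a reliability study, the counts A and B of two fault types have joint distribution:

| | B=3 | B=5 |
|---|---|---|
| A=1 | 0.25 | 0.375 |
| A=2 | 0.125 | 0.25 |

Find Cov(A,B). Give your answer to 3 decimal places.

0.031

E[A] = 1.375,  E[B] = 4.25
E[AB] = 5.875
Cov(A,B) = E[AB] − E[A]E[B] = 5.875 − (1.375)(4.25) = 0.03125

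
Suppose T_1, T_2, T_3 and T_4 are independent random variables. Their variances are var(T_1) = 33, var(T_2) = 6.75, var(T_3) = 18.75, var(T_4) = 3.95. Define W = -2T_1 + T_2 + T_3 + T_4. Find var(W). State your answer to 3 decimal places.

By independence, var(W) = (-2)²var(T_1) + (1)²var(T_2) + (1)²var(T_3) + (1)²var(T_4)
= (-2)²·33 + (1)²·6.75 + (1)²·18.75 + (1)²·3.95 = 161.45

161.450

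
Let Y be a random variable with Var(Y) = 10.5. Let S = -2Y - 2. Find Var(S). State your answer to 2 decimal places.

42.00

Var(-2Y - 2) = (-2)²·Var(Y) = 4·10.5 = 42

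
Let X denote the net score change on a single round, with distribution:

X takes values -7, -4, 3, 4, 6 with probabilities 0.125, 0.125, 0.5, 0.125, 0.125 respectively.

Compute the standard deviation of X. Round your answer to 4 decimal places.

4.1514

E[X] = (-7)(0.125) + (-4)(0.125) + (3)(0.5) + (4)(0.125) + (6)(0.125) = 1.375
E[X²] = (-7)²(0.125) + (-4)²(0.125) + (3)²(0.5) + (4)²(0.125) + (6)²(0.125) = 19.125
Var(X) = E[X²] − (E[X])² = 19.125 − (1.375)² = 17.234375
SD(X) = √17.234375 ≈ 4.1514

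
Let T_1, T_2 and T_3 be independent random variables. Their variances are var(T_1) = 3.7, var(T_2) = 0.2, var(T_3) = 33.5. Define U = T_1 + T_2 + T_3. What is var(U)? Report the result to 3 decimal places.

By independence, var(U) = (1)²var(T_1) + (1)²var(T_2) + (1)²var(T_3)
= (1)²·3.7 + (1)²·0.2 + (1)²·33.5 = 37.4

37.400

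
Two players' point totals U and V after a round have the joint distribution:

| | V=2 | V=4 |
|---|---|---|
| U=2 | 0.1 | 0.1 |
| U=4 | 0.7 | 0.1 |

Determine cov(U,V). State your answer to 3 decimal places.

-0.240

E[U] = 3.6,  E[V] = 2.4
E[UV] = 8.4
cov(U,V) = E[UV] − E[U]E[V] = 8.4 − (3.6)(2.4) = -0.24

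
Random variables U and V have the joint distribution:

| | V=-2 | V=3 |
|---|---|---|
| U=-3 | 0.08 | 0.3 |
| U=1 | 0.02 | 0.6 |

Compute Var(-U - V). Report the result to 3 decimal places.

7.700

E[U] = -0.52,  E[V] = 2.5,  E[UV] = -0.46
Var(U) = 4.04 − (-0.52)² = 3.7696;  Var(V) = 8.5 − (2.5)² = 2.25
cov(U,V) = -0.46 − (-0.52)(2.5) = 0.84
Var(-U - V) = (-1)²·3.7696 + (-1)²·2.25 + 2·(-1)·(-1)·0.84 = 7.6996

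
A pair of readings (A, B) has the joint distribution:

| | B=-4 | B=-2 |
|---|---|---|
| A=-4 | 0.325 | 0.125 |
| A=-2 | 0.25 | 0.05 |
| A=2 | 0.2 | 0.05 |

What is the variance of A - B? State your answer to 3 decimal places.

6.778

E[A] = -1.9,  E[B] = -3.55,  E[AB] = 6.6
var(A) = 9.4 − (-1.9)² = 5.79;  var(B) = 13.3 − (-3.55)² = 0.6975
cov(A,B) = 6.6 − (-1.9)(-3.55) = -0.145
var(A - B) = (1)²·5.79 + (-1)²·0.6975 + 2·(1)·(-1)·-0.145 = 6.7775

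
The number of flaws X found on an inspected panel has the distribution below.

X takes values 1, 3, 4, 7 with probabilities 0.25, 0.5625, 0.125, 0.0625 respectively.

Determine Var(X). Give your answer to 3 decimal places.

E[X] = (1)(0.25) + (3)(0.5625) + (4)(0.125) + (7)(0.0625) = 2.875
E[X²] = (1)²(0.25) + (3)²(0.5625) + (4)²(0.125) + (7)²(0.0625) = 10.375
Var(X) = E[X²] − (E[X])² = 10.375 − (2.875)² = 2.109375

2.109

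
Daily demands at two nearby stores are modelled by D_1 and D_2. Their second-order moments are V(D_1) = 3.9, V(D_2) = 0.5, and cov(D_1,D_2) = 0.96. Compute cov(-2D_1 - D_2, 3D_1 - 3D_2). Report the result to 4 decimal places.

-19.0200

cov(-2D_1 - D_2, 3D_1 - 3D_2) = (-2)(3)V(D_1) + (-1)(-3)V(D_2) + [(-2)(-3) + (-1)(3)]cov(D_1,D_2)
= -6·3.9 + 3·0.5 + 3·0.96 = -19.02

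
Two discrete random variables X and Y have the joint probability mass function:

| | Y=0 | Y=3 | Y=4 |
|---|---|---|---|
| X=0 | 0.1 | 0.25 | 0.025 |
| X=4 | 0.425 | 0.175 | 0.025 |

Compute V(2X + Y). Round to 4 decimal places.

E[X] = 2.5,  E[Y] = 1.475,  E[XY] = 2.5
V(X) = 10 − (2.5)² = 3.75;  V(Y) = 4.625 − (1.475)² = 2.449375
Cov(X,Y) = 2.5 − (2.5)(1.475) = -1.1875
V(2X + Y) = (2)²·3.75 + (1)²·2.449375 + 2·(2)·(1)·-1.1875 = 12.699375

12.6994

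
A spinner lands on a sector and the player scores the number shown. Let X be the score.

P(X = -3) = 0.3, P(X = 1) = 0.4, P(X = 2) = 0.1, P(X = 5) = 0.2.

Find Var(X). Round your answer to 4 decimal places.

8.0100

E[X] = (-3)(0.3) + (1)(0.4) + (2)(0.1) + (5)(0.2) = 0.7
E[X²] = (-3)²(0.3) + (1)²(0.4) + (2)²(0.1) + (5)²(0.2) = 8.5
Var(X) = E[X²] − (E[X])² = 8.5 − (0.7)² = 8.01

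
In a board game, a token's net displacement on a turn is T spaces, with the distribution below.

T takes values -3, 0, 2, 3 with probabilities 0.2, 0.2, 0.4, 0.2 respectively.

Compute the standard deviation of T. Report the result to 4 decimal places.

E[T] = (-3)(0.2) + (0)(0.2) + (2)(0.4) + (3)(0.2) = 0.8
E[T²] = (-3)²(0.2) + (0)²(0.2) + (2)²(0.4) + (3)²(0.2) = 5.2
Var(T) = E[T²] − (E[T])² = 5.2 − (0.8)² = 4.56
SD(T) = √4.56 ≈ 2.1354

2.1354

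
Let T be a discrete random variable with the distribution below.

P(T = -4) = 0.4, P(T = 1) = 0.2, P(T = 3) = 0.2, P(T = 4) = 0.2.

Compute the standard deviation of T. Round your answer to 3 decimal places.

E[T] = (-4)(0.4) + (1)(0.2) + (3)(0.2) + (4)(0.2) = 0
E[T²] = (-4)²(0.4) + (1)²(0.2) + (3)²(0.2) + (4)²(0.2) = 11.6
Var(T) = E[T²] − (E[T])² = 11.6 − (0)² = 11.6
sd(T) = √11.6 ≈ 3.406

3.406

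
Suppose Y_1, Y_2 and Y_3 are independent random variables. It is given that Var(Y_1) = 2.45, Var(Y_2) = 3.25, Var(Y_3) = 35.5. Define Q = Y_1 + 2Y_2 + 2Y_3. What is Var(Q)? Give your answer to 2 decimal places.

By independence, Var(Q) = (1)²Var(Y_1) + (2)²Var(Y_2) + (2)²Var(Y_3)
= (1)²·2.45 + (2)²·3.25 + (2)²·35.5 = 157.45

157.45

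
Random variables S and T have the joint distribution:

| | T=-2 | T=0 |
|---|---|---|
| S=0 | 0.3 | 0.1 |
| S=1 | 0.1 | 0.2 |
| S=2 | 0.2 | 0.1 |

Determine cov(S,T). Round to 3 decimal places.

E[S] = 0.9,  E[T] = -1.2
E[ST] = -1
cov(S,T) = E[ST] − E[S]E[T] = -1 − (0.9)(-1.2) = 0.08

0.080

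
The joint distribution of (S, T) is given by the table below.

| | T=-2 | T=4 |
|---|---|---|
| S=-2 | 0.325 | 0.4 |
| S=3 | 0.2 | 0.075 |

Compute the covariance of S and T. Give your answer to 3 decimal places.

E[S] = -0.625,  E[T] = 0.85
E[ST] = -2.2
Cov(S,T) = E[ST] − E[S]E[T] = -2.2 − (-0.625)(0.85) = -1.66875

-1.669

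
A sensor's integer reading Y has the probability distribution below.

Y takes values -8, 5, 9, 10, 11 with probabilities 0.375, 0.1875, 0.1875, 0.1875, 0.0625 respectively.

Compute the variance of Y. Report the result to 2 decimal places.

65.40

E[Y] = (-8)(0.375) + (5)(0.1875) + (9)(0.1875) + (10)(0.1875) + (11)(0.0625) = 2.1875
E[Y²] = (-8)²(0.375) + (5)²(0.1875) + (9)²(0.1875) + (10)²(0.1875) + (11)²(0.0625) = 70.1875
var(Y) = E[Y²] − (E[Y])² = 70.1875 − (2.1875)² = 65.40234375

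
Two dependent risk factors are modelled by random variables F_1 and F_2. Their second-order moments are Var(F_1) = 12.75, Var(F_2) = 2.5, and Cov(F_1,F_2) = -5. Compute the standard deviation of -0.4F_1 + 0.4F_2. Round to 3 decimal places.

2.010

Var(-0.4F_1 + 0.4F_2) = (-0.4)²·Var(F_1) + (0.4)²·Var(F_2) + 2·(-0.4)·(0.4)·Cov(F_1,F_2)
= 0.16·12.75 + 0.16·2.5 + -0.32·-5 = 4.04
σ(-0.4F_1 + 0.4F_2) = √4.04 ≈ 2.010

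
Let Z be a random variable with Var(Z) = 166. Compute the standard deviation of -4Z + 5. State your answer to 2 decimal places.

Var(-4Z + 5) = (-4)²·166 = 2656
sd(-4Z + 5) = √2656 ≈ 51.54

51.54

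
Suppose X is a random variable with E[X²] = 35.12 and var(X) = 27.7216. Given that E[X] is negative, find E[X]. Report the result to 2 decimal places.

(E[X])² = E[X²] − var(X) = 35.12 − 27.7216 = 7.3984
E[X] = −√7.3984 = -2.72

-2.72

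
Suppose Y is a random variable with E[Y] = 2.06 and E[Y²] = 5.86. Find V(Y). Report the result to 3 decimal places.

V(Y) = 5.86 − (2.06)² = 1.6164

1.616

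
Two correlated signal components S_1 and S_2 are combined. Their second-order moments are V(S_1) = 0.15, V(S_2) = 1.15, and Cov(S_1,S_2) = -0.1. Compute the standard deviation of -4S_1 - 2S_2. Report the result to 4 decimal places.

V(-4S_1 - 2S_2) = (-4)²·V(S_1) + (-2)²·V(S_2) + 2·(-4)·(-2)·Cov(S_1,S_2)
= 16·0.15 + 4·1.15 + 16·-0.1 = 5.4
SD(-4S_1 - 2S_2) = √5.4 ≈ 2.3238

2.3238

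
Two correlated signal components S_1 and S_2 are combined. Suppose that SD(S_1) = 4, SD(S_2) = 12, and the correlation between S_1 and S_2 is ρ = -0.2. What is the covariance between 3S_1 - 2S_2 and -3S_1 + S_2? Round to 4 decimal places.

-518.4000

var(S_1) = (4)² = 16;  var(S_2) = (12)² = 144
cov(S_1,S_2) = ρ·SD(S_1)·SD(S_2) = -0.2·4·12 = -9.6
cov(3S_1 - 2S_2, -3S_1 + S_2) = (3)(-3)var(S_1) + (-2)(1)var(S_2) + [(3)(1) + (-2)(-3)]cov(S_1,S_2)
= -9·16 + -2·144 + 9·-9.6 = -518.4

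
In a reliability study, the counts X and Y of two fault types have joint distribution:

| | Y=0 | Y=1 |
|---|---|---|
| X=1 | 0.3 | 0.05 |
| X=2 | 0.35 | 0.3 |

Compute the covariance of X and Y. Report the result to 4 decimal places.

0.0725

E[X] = 1.65,  E[Y] = 0.35
E[XY] = 0.65
Cov(X,Y) = E[XY] − E[X]E[Y] = 0.65 − (1.65)(0.35) = 0.0725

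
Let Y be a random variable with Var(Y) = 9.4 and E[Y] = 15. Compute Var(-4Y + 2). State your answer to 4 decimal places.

Var(-4Y + 2) = (-4)²·Var(Y) = 16·9.4 = 150.4

150.4000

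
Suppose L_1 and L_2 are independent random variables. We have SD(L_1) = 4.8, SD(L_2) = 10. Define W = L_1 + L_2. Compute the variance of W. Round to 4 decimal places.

123.0400

Var(L_1) = 23.04, Var(L_2) = 100
By independence, Var(W) = (1)²Var(L_1) + (1)²Var(L_2)
= (1)²·23.04 + (1)²·100 = 123.04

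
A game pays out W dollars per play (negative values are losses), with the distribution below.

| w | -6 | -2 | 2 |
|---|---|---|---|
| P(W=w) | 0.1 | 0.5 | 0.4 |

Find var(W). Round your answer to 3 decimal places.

E[W] = (-6)(0.1) + (-2)(0.5) + (2)(0.4) = -0.8
E[W²] = (-6)²(0.1) + (-2)²(0.5) + (2)²(0.4) = 7.2
var(W) = E[W²] − (E[W])² = 7.2 − (-0.8)² = 6.56

6.560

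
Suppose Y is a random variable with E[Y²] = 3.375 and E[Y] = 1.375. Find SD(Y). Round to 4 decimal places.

V(Y) = 3.375 − (1.375)² = 1.484375
SD(Y) = √1.484375 ≈ 1.2183

1.2183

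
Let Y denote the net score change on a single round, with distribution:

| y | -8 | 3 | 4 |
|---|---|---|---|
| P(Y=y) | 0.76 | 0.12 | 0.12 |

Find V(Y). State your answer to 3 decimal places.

E[Y] = (-8)(0.76) + (3)(0.12) + (4)(0.12) = -5.24
E[Y²] = (-8)²(0.76) + (3)²(0.12) + (4)²(0.12) = 51.64
V(Y) = E[Y²] − (E[Y])² = 51.64 − (-5.24)² = 24.1824

24.182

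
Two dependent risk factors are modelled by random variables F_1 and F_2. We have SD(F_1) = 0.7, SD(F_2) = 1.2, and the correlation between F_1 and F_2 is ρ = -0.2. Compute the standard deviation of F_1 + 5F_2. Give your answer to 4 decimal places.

Var(F_1) = (0.7)² = 0.49;  Var(F_2) = (1.2)² = 1.44
Cov(F_1,F_2) = ρ·SD(F_1)·SD(F_2) = -0.2·0.7·1.2 = -0.168
Var(F_1 + 5F_2) = (1)²·Var(F_1) + (5)²·Var(F_2) + 2·(1)·(5)·Cov(F_1,F_2)
= 1·0.49 + 25·1.44 + 10·-0.168 = 34.81
SD(F_1 + 5F_2) = √34.81 ≈ 5.9000

5.9000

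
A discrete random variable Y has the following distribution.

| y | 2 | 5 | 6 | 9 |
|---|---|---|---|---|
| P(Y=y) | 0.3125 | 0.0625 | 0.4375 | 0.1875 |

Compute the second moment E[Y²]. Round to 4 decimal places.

33.7500

E[Y²] = (2)²(0.3125) + (5)²(0.0625) + (6)²(0.4375) + (9)²(0.1875) = 33.75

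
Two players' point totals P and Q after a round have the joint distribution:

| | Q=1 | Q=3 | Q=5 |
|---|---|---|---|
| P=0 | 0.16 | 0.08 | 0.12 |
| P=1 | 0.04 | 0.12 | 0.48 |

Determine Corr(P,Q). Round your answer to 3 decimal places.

E[P] = 0.64,  E[Q] = 3.8
E[PQ] = 2.8
Cov(P,Q) = E[PQ] − E[P]E[Q] = 2.8 − (0.64)(3.8) = 0.368
Var(P) = 0.2304,  Var(Q) = 2.56
ρ = 0.368 / √(0.2304·2.56) ≈ 0.479

0.479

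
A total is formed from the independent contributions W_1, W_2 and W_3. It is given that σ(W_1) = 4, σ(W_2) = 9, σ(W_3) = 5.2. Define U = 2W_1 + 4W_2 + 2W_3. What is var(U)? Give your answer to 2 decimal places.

1468.16

var(W_1) = 16, var(W_2) = 81, var(W_3) = 27.04
By independence, var(U) = (2)²var(W_1) + (4)²var(W_2) + (2)²var(W_3)
= (2)²·16 + (4)²·81 + (2)²·27.04 = 1468.16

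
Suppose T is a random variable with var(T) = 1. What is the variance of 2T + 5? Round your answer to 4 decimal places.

4.0000

var(2T + 5) = (2)²·var(T) = 4·1 = 4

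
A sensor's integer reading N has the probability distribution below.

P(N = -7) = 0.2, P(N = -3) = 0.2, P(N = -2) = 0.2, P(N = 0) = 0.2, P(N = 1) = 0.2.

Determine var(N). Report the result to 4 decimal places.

7.7600

E[N] = (-7)(0.2) + (-3)(0.2) + (-2)(0.2) + (0)(0.2) + (1)(0.2) = -2.2
E[N²] = (-7)²(0.2) + (-3)²(0.2) + (-2)²(0.2) + (0)²(0.2) + (1)²(0.2) = 12.6
var(N) = E[N²] − (E[N])² = 12.6 − (-2.2)² = 7.76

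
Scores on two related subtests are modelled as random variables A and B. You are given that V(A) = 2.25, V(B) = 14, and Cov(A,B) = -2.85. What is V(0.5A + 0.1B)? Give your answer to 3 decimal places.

0.418

V(0.5A + 0.1B) = (0.5)²·V(A) + (0.1)²·V(B) + 2·(0.5)·(0.1)·Cov(A,B)
= 0.25·2.25 + 0.01·14 + 0.1·-2.85 = 0.4175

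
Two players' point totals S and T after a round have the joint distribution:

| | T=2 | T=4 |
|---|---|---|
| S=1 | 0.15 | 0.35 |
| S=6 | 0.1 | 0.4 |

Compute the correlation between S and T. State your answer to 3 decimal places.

0.115

E[S] = 3.5,  E[T] = 3.5
E[ST] = 12.5
Cov(S,T) = E[ST] − E[S]E[T] = 12.5 − (3.5)(3.5) = 0.25
V(S) = 6.25,  V(T) = 0.75
ρ = 0.25 / √(6.25·0.75) ≈ 0.115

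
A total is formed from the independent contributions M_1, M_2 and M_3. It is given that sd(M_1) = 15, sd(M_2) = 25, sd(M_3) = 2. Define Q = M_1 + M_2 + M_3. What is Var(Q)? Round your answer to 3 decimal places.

Var(M_1) = 225, Var(M_2) = 625, Var(M_3) = 4
By independence, Var(Q) = (1)²Var(M_1) + (1)²Var(M_2) + (1)²Var(M_3)
= (1)²·225 + (1)²·625 + (1)²·4 = 854

854.000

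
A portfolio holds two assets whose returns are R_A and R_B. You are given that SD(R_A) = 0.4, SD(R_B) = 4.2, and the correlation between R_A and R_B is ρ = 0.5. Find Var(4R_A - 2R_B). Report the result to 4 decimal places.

Var(R_A) = (0.4)² = 0.16;  Var(R_B) = (4.2)² = 17.64
Cov(R_A,R_B) = ρ·SD(R_A)·SD(R_B) = 0.5·0.4·4.2 = 0.84
Var(4R_A - 2R_B) = (4)²·Var(R_A) + (-2)²·Var(R_B) + 2·(4)·(-2)·Cov(R_A,R_B)
= 16·0.16 + 4·17.64 + -16·0.84 = 59.68

59.6800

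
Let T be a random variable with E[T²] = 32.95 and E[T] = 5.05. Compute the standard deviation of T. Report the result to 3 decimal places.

Var(T) = 32.95 − (5.05)² = 7.4475
sd(T) = √7.4475 ≈ 2.729

2.729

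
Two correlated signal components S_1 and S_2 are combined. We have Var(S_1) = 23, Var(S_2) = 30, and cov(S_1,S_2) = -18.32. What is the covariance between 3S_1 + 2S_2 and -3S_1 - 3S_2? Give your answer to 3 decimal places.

-112.200

cov(3S_1 + 2S_2, -3S_1 - 3S_2) = (3)(-3)Var(S_1) + (2)(-3)Var(S_2) + [(3)(-3) + (2)(-3)]cov(S_1,S_2)
= -9·23 + -6·30 + -15·-18.32 = -112.2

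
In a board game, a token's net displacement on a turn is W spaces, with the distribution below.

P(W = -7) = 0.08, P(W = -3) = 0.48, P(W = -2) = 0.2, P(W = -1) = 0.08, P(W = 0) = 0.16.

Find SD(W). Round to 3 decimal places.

1.723

E[W] = (-7)(0.08) + (-3)(0.48) + (-2)(0.2) + (-1)(0.08) + (0)(0.16) = -2.48
E[W²] = (-7)²(0.08) + (-3)²(0.48) + (-2)²(0.2) + (-1)²(0.08) + (0)²(0.16) = 9.12
V(W) = E[W²] − (E[W])² = 9.12 − (-2.48)² = 2.9696
SD(W) = √2.9696 ≈ 1.723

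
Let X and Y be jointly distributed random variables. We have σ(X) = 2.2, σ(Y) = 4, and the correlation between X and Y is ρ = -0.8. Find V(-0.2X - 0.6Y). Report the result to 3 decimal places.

4.264

V(X) = (2.2)² = 4.84;  V(Y) = (4)² = 16
Cov(X,Y) = ρ·σ(X)·σ(Y) = -0.8·2.2·4 = -7.04
V(-0.2X - 0.6Y) = (-0.2)²·V(X) + (-0.6)²·V(Y) + 2·(-0.2)·(-0.6)·Cov(X,Y)
= 0.04·4.84 + 0.36·16 + 0.24·-7.04 = 4.264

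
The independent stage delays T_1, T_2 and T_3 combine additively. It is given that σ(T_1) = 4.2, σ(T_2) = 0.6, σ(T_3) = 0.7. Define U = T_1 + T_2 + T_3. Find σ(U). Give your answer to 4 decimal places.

V(T_1) = 17.64, V(T_2) = 0.36, V(T_3) = 0.49
By independence, V(U) = (1)²V(T_1) + (1)²V(T_2) + (1)²V(T_3)
= (1)²·17.64 + (1)²·0.36 + (1)²·0.49 = 18.49
σ(U) = √18.49 ≈ 4.3000

4.3000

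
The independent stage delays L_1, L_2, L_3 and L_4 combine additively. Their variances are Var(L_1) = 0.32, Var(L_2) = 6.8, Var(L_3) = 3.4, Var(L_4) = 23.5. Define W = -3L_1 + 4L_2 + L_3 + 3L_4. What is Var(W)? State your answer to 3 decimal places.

By independence, Var(W) = (-3)²Var(L_1) + (4)²Var(L_2) + (1)²Var(L_3) + (3)²Var(L_4)
= (-3)²·0.32 + (4)²·6.8 + (1)²·3.4 + (3)²·23.5 = 326.58

326.580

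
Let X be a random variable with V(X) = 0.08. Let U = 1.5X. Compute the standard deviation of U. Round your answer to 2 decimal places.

0.42

V(1.5X) = (1.5)²·0.08 = 0.18
SD(U) = √0.18 ≈ 0.42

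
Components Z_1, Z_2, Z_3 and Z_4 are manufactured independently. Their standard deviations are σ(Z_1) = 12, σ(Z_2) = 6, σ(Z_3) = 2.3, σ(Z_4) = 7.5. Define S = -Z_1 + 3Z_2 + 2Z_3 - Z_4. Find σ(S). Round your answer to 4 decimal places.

Var(Z_1) = 144, Var(Z_2) = 36, Var(Z_3) = 5.29, Var(Z_4) = 56.25
By independence, Var(S) = (-1)²Var(Z_1) + (3)²Var(Z_2) + (2)²Var(Z_3) + (-1)²Var(Z_4)
= (-1)²·144 + (3)²·36 + (2)²·5.29 + (-1)²·56.25 = 545.41
σ(S) = √545.41 ≈ 23.3540

23.3540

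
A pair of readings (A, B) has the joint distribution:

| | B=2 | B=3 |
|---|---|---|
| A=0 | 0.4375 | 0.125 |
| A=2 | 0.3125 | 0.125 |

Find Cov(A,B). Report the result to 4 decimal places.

0.0313

E[A] = 0.875,  E[B] = 2.25
E[AB] = 2
Cov(A,B) = E[AB] − E[A]E[B] = 2 − (0.875)(2.25) = 0.03125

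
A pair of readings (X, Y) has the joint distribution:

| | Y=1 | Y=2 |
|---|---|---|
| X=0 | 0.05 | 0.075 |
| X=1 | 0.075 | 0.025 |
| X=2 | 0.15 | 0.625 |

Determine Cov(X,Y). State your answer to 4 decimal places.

0.0788

E[X] = 1.65,  E[Y] = 1.725
E[XY] = 2.925
Cov(X,Y) = E[XY] − E[X]E[Y] = 2.925 − (1.65)(1.725) = 0.07875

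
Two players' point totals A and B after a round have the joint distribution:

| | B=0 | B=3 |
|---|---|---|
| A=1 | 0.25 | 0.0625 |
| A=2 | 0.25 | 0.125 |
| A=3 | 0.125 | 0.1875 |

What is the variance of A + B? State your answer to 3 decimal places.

E[A] = 2,  E[B] = 1.125,  E[AB] = 2.625
Var(A) = 4.625 − (2)² = 0.625;  Var(B) = 3.375 − (1.125)² = 2.109375
Cov(A,B) = 2.625 − (2)(1.125) = 0.375
Var(A + B) = (1)²·0.625 + (1)²·2.109375 + 2·(1)·(1)·0.375 = 3.484375

3.484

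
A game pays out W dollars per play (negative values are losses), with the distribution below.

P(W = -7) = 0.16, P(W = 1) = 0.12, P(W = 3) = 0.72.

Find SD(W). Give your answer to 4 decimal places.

3.6186

E[W] = (-7)(0.16) + (1)(0.12) + (3)(0.72) = 1.16
E[W²] = (-7)²(0.16) + (1)²(0.12) + (3)²(0.72) = 14.44
Var(W) = E[W²] − (E[W])² = 14.44 − (1.16)² = 13.0944
SD(W) = √13.0944 ≈ 3.6186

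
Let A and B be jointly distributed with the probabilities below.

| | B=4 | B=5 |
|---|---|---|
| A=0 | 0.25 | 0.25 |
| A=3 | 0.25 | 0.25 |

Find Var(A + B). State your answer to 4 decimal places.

2.5000

E[A] = 1.5,  E[B] = 4.5,  E[AB] = 6.75
Var(A) = 4.5 − (1.5)² = 2.25;  Var(B) = 20.5 − (4.5)² = 0.25
Cov(A,B) = 6.75 − (1.5)(4.5) = 0
Var(A + B) = (1)²·2.25 + (1)²·0.25 + 2·(1)·(1)·0 = 2.5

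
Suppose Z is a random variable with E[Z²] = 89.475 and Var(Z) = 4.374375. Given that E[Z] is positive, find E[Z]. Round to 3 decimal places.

(E[Z])² = E[Z²] − Var(Z) = 89.475 − 4.374375 = 85.100625
E[Z] = √85.100625 = 9.225

9.225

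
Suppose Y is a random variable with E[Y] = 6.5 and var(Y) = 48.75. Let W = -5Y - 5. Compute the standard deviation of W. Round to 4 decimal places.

var(-5Y - 5) = (-5)²·48.75 = 1218.75
SD(W) = √1218.75 ≈ 34.9106

34.9106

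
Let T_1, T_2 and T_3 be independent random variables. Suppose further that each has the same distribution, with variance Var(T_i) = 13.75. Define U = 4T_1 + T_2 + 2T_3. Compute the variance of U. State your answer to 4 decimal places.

By independence, Var(U) = (4)²Var(T_1) + (1)²Var(T_2) + (2)²Var(T_3)
= (4)²·13.75 + (1)²·13.75 + (2)²·13.75 = 288.75

288.7500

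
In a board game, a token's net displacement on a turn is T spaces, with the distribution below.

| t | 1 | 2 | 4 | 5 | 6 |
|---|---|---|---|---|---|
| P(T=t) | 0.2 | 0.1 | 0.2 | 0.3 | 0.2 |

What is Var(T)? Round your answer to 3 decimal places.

E[T] = (1)(0.2) + (2)(0.1) + (4)(0.2) + (5)(0.3) + (6)(0.2) = 3.9
E[T²] = (1)²(0.2) + (2)²(0.1) + (4)²(0.2) + (5)²(0.3) + (6)²(0.2) = 18.5
Var(T) = E[T²] − (E[T])² = 18.5 − (3.9)² = 3.29

3.290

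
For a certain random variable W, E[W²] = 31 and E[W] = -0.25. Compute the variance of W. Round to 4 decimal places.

var(W) = 31 − (-0.25)² = 30.9375

30.9375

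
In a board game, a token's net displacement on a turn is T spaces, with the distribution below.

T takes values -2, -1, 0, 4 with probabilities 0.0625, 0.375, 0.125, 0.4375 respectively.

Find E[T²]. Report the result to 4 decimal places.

E[T²] = (-2)²(0.0625) + (-1)²(0.375) + (0)²(0.125) + (4)²(0.4375) = 7.625

7.6250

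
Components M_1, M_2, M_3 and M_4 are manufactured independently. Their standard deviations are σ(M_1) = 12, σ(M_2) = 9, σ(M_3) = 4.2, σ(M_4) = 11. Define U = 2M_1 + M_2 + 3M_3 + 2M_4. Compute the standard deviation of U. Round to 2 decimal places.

var(M_1) = 144, var(M_2) = 81, var(M_3) = 17.64, var(M_4) = 121
By independence, var(U) = (2)²var(M_1) + (1)²var(M_2) + (3)²var(M_3) + (2)²var(M_4)
= (2)²·144 + (1)²·81 + (3)²·17.64 + (2)²·121 = 1299.76
σ(U) = √1299.76 ≈ 36.05

36.05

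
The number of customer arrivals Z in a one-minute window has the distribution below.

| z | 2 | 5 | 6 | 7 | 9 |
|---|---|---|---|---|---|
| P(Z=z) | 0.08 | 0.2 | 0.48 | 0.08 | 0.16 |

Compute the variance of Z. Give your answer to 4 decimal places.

E[Z] = (2)(0.08) + (5)(0.2) + (6)(0.48) + (7)(0.08) + (9)(0.16) = 6.04
E[Z²] = (2)²(0.08) + (5)²(0.2) + (6)²(0.48) + (7)²(0.08) + (9)²(0.16) = 39.48
Var(Z) = E[Z²] − (E[Z])² = 39.48 − (6.04)² = 2.9984

2.9984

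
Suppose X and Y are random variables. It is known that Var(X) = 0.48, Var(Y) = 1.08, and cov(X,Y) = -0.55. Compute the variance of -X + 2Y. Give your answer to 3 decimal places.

Var(-X + 2Y) = (-1)²·Var(X) + (2)²·Var(Y) + 2·(-1)·(2)·cov(X,Y)
= 1·0.48 + 4·1.08 + -4·-0.55 = 7

7.000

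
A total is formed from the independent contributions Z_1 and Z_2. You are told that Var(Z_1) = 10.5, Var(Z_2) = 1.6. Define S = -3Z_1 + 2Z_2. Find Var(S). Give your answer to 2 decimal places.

100.90

By independence, Var(S) = (-3)²Var(Z_1) + (2)²Var(Z_2)
= (-3)²·10.5 + (2)²·1.6 = 100.9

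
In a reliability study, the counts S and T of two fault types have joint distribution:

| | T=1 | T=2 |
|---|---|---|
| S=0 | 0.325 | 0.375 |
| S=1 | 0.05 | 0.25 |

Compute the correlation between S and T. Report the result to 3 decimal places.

E[S] = 0.3,  E[T] = 1.625
E[ST] = 0.55
Cov(S,T) = E[ST] − E[S]E[T] = 0.55 − (0.3)(1.625) = 0.0625
V(S) = 0.21,  V(T) = 0.234375
ρ = 0.0625 / √(0.21·0.234375) ≈ 0.282

0.282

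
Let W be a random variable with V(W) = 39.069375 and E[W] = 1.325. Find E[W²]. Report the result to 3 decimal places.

40.825

E[W²] = V(W) + (E[W])² = 39.069375 + (1.325)² = 40.825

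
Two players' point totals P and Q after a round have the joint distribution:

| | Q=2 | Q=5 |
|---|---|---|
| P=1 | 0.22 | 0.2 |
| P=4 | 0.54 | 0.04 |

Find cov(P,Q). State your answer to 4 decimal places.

-0.8928

E[P] = 2.74,  E[Q] = 2.72
E[PQ] = 6.56
cov(P,Q) = E[PQ] − E[P]E[Q] = 6.56 − (2.74)(2.72) = -0.8928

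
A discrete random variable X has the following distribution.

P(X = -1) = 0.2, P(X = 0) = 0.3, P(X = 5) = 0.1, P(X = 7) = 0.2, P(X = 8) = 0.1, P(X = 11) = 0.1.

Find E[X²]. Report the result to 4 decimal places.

31.0000

E[X²] = (-1)²(0.2) + (0)²(0.3) + (5)²(0.1) + (7)²(0.2) + (8)²(0.1) + (11)²(0.1) = 31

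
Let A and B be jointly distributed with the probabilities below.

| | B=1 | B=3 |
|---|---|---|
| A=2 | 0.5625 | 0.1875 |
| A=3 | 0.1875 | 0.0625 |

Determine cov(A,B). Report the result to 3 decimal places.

E[A] = 2.25,  E[B] = 1.5
E[AB] = 3.375
cov(A,B) = E[AB] − E[A]E[B] = 3.375 − (2.25)(1.5) = 0

0.000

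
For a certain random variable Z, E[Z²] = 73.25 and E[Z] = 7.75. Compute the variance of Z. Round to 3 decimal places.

Var(Z) = 73.25 − (7.75)² = 13.1875

13.188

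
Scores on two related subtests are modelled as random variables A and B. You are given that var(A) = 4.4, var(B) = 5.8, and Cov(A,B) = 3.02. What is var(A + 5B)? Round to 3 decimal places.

var(A + 5B) = (1)²·var(A) + (5)²·var(B) + 2·(1)·(5)·Cov(A,B)
= 1·4.4 + 25·5.8 + 10·3.02 = 179.6

179.600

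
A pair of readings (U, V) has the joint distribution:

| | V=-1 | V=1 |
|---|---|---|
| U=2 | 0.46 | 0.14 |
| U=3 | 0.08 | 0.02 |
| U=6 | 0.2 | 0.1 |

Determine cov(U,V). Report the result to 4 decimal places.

0.1640

E[U] = 3.3,  E[V] = -0.48
E[UV] = -1.42
cov(U,V) = E[UV] − E[U]E[V] = -1.42 − (3.3)(-0.48) = 0.164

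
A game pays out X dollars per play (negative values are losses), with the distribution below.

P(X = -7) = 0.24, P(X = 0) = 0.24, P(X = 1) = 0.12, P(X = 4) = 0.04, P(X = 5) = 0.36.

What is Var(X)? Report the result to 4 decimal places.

21.3600

E[X] = (-7)(0.24) + (0)(0.24) + (1)(0.12) + (4)(0.04) + (5)(0.36) = 0.4
E[X²] = (-7)²(0.24) + (0)²(0.24) + (1)²(0.12) + (4)²(0.04) + (5)²(0.36) = 21.52
Var(X) = E[X²] − (E[X])² = 21.52 − (0.4)² = 21.36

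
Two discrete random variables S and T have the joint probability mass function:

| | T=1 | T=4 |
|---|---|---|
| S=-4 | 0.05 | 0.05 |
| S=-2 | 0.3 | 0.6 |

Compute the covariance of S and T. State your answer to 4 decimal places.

E[S] = -2.2,  E[T] = 2.95
E[ST] = -6.4
Cov(S,T) = E[ST] − E[S]E[T] = -6.4 − (-2.2)(2.95) = 0.09

0.0900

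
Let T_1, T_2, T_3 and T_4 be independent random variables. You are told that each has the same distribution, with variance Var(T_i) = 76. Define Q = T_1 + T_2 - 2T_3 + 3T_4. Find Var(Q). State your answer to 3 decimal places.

1140.000

By independence, Var(Q) = (1)²Var(T_1) + (1)²Var(T_2) + (-2)²Var(T_3) + (3)²Var(T_4)
= (1)²·76 + (1)²·76 + (-2)²·76 + (3)²·76 = 1140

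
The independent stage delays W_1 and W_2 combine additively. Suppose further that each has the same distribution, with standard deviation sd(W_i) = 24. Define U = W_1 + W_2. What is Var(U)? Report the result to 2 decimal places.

Var(W_i) = (24)² = 576
By independence, Var(U) = (1)²Var(W_1) + (1)²Var(W_2)
= (1)²·576 + (1)²·576 = 1152

1152.00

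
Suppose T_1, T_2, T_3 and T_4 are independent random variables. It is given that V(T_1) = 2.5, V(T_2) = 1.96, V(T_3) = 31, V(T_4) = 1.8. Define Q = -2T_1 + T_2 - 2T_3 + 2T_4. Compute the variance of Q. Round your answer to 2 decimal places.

143.16

By independence, V(Q) = (-2)²V(T_1) + (1)²V(T_2) + (-2)²V(T_3) + (2)²V(T_4)
= (-2)²·2.5 + (1)²·1.96 + (-2)²·31 + (2)²·1.8 = 143.16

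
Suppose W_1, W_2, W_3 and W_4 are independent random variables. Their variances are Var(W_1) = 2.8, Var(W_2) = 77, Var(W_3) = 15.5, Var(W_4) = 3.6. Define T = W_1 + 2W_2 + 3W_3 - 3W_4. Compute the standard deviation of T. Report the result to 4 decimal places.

21.9704

By independence, Var(T) = (1)²Var(W_1) + (2)²Var(W_2) + (3)²Var(W_3) + (-3)²Var(W_4)
= (1)²·2.8 + (2)²·77 + (3)²·15.5 + (-3)²·3.6 = 482.7
SD(T) = √482.7 ≈ 21.9704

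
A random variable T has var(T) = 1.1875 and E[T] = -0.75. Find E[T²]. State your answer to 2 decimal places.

1.75

E[T²] = var(T) + (E[T])² = 1.1875 + (-0.75)² = 1.75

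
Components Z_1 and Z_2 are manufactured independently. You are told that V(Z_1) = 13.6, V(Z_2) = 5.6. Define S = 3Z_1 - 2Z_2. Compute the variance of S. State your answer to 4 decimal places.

By independence, V(S) = (3)²V(Z_1) + (-2)²V(Z_2)
= (3)²·13.6 + (-2)²·5.6 = 144.8

144.8000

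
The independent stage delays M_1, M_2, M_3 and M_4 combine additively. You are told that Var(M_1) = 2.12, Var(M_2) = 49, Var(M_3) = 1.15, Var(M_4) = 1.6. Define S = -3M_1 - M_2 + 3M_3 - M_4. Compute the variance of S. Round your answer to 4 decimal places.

80.0300

By independence, Var(S) = (-3)²Var(M_1) + (-1)²Var(M_2) + (3)²Var(M_3) + (-1)²Var(M_4)
= (-3)²·2.12 + (-1)²·49 + (3)²·1.15 + (-1)²·1.6 = 80.03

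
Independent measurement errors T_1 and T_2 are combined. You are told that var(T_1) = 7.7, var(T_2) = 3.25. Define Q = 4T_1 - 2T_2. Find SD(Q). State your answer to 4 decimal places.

By independence, var(Q) = (4)²var(T_1) + (-2)²var(T_2)
= (4)²·7.7 + (-2)²·3.25 = 136.2
SD(Q) = √136.2 ≈ 11.6705

11.6705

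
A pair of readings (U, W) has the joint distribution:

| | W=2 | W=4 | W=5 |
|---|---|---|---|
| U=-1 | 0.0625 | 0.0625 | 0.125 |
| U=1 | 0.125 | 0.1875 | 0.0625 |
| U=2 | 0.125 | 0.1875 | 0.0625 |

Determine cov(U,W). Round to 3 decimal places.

E[U] = 0.875,  E[W] = 3.625
E[UW] = 2.9375
cov(U,W) = E[UW] − E[U]E[W] = 2.9375 − (0.875)(3.625) = -0.234375

-0.234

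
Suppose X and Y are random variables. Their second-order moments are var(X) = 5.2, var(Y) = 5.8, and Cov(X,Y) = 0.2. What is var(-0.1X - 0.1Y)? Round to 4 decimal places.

0.1140

var(-0.1X - 0.1Y) = (-0.1)²·var(X) + (-0.1)²·var(Y) + 2·(-0.1)·(-0.1)·Cov(X,Y)
= 0.01·5.2 + 0.01·5.8 + 0.02·0.2 = 0.114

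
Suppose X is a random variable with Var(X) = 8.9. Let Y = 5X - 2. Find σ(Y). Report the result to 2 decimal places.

14.92

Var(5X - 2) = (5)²·8.9 = 222.5
σ(Y) = √222.5 ≈ 14.92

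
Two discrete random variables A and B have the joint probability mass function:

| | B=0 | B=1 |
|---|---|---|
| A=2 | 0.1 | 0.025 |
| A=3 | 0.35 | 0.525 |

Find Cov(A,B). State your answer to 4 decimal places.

0.0438

E[A] = 2.875,  E[B] = 0.55
E[AB] = 1.625
Cov(A,B) = E[AB] − E[A]E[B] = 1.625 − (2.875)(0.55) = 0.04375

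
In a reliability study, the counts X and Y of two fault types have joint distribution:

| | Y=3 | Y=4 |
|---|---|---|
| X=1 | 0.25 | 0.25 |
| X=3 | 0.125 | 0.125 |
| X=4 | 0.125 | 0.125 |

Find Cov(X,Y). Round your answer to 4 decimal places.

E[X] = 2.25,  E[Y] = 3.5
E[XY] = 7.875
Cov(X,Y) = E[XY] − E[X]E[Y] = 7.875 − (2.25)(3.5) = 0

0.0000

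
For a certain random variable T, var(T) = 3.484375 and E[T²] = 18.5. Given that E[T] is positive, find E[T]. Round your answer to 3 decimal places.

(E[T])² = E[T²] − var(T) = 18.5 − 3.484375 = 15.015625
E[T] = √15.015625 = 3.875

3.875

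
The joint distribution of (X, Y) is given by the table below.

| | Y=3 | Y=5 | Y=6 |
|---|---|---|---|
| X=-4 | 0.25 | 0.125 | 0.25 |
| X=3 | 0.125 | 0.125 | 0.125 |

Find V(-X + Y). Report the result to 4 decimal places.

E[X] = -1.375,  E[Y] = 4.625,  E[XY] = -6.25
V(X) = 13.375 − (-1.375)² = 11.484375;  V(Y) = 23.125 − (4.625)² = 1.734375
Cov(X,Y) = -6.25 − (-1.375)(4.625) = 0.109375
V(-X + Y) = (-1)²·11.484375 + (1)²·1.734375 + 2·(-1)·(1)·0.109375 = 13

13.0000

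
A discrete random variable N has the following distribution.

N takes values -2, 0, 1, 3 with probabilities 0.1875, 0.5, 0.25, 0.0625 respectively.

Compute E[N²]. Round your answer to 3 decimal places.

E[N²] = (-2)²(0.1875) + (0)²(0.5) + (1)²(0.25) + (3)²(0.0625) = 1.5625

1.563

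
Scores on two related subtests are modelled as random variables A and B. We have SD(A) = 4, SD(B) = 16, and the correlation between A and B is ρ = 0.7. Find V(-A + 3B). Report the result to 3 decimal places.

V(A) = (4)² = 16;  V(B) = (16)² = 256
Cov(A,B) = ρ·SD(A)·SD(B) = 0.7·4·16 = 44.8
V(-A + 3B) = (-1)²·V(A) + (3)²·V(B) + 2·(-1)·(3)·Cov(A,B)
= 1·16 + 9·256 + -6·44.8 = 2051.2

2051.200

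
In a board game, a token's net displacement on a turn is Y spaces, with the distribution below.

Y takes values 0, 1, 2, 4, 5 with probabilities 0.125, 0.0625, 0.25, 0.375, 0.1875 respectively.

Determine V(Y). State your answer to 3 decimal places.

2.750

E[Y] = (0)(0.125) + (1)(0.0625) + (2)(0.25) + (4)(0.375) + (5)(0.1875) = 3
E[Y²] = (0)²(0.125) + (1)²(0.0625) + (2)²(0.25) + (4)²(0.375) + (5)²(0.1875) = 11.75
V(Y) = E[Y²] − (E[Y])² = 11.75 − (3)² = 2.75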